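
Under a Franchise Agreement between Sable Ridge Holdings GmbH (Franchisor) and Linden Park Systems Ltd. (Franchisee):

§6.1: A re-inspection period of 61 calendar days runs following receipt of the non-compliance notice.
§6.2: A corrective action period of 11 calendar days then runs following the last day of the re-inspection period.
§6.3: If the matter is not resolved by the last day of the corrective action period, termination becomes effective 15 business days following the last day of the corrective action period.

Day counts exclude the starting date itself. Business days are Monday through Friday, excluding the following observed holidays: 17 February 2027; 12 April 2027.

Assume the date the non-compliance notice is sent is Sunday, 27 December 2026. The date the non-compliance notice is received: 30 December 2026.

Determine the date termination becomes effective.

2 April 2027

The last day of the re-inspection period: 30 December 2026 + 61 days = 1 March 2027.
The last day of the corrective action period: 11 calendar days after 1 March 2027 is 12 March 2027.
The date termination becomes effective: 15 business days after Friday, 12 March 2027, skipping weekends — Mar 15, Mar 16, Mar 17, Mar 18, …, Mar 31, Apr 1, Apr 2 — lands on Friday, 2 April 2027.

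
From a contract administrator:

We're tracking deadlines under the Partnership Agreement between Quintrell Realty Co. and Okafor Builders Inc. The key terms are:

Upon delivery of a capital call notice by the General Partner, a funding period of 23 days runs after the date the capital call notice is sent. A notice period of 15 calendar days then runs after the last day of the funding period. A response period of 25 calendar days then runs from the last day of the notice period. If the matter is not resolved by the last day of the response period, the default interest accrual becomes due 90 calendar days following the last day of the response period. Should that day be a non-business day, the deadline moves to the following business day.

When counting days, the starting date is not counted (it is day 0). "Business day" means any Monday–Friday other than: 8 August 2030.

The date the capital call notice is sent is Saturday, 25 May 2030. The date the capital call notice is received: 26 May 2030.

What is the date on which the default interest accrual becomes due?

25 October 2030

The last day of the funding period: 23 calendar days after 25 May 2030 is 17 June 2030.
Adding 15 calendar days to 17 June 2030 gives 2 July 2030, which is the last day of the notice period.
The last day of the response period: 2 July 2030 + 25 days = 27 July 2030.
Adding 90 calendar days to 27 July 2030 gives 25 October 2030, which is the date on which the default interest accrual becomes due. 25 October 2030 is a Friday and is not a listed holiday, so no roll-forward applies.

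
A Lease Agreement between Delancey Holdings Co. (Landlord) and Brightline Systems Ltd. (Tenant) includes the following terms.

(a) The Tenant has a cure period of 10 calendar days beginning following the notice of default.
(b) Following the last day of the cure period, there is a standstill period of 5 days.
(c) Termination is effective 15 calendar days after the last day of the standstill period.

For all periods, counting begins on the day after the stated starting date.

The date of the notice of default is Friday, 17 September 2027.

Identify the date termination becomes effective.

Adding 10 calendar days to 17 September 2027 gives 27 September 2027, which is the last day of the cure period.
Adding 5 calendar days to 27 September 2027 gives 2 October 2027, which is the last day of the standstill period.
The date termination becomes effective: 2 October 2027 + 15 days = 17 October 2027.

17 October 2027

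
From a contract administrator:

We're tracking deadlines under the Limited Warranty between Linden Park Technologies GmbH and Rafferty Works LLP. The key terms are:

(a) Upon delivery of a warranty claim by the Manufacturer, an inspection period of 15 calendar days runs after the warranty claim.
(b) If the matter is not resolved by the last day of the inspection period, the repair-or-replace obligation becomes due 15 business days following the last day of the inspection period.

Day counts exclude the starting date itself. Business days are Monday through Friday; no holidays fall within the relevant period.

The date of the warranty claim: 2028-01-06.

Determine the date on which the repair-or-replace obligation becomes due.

The last day of the inspection period: 2028-01-06 + 15 days = 2028-01-21.
The date on which the repair-or-replace obligation becomes due: 15 business days after Friday, 2028-01-21, skipping weekends — Jan 24, Jan 25, Jan 26, Jan 27, …, Feb 9, Feb 10, Feb 11 — lands on Friday, 2028-02-11.

2028-02-11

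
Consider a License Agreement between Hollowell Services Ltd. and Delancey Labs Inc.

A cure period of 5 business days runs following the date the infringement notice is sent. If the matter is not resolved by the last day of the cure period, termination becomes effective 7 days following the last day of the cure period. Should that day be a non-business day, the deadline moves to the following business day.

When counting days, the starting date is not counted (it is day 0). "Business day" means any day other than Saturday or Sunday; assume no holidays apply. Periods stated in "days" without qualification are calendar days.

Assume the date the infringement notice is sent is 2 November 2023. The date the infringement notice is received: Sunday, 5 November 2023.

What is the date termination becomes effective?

16 November 2023

The last day of the cure period: counting 5 business days from Thursday, 2 November 2023 (Nov 3, Nov 6, Nov 7, Nov 8, Nov 9, skipping weekends) reaches Thursday, 9 November 2023.
Adding 7 calendar days to 9 November 2023 gives 16 November 2023, which is the date termination becomes effective. 16 November 2023 is a Thursday, so no roll-forward applies.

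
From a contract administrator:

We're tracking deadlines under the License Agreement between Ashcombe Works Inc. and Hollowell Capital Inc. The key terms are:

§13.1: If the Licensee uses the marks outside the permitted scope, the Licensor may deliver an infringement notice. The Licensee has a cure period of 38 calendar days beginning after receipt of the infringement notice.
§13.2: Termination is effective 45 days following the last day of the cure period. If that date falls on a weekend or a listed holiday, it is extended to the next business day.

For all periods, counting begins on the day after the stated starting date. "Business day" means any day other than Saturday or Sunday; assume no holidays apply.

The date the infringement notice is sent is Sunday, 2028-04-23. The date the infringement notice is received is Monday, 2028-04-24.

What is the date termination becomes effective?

2028-07-17

Adding 38 calendar days to 2028-04-24 gives 2028-06-01, which is the last day of the cure period.
The date termination becomes effective: 2028-06-01 + 45 days = 2028-07-16. That falls on a Sunday, so it rolls to the next business day, Monday, 2028-07-17.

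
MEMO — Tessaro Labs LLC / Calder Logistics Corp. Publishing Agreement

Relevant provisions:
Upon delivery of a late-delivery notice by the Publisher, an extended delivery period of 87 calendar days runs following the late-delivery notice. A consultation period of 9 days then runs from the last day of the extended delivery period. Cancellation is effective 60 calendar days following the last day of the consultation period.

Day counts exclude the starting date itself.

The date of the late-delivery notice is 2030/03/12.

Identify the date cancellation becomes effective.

2030/08/15

The last day of the extended delivery period: 2030/03/12 + 87 days = 2030/06/07.
Adding 9 calendar days to 2030/06/07 gives 2030/06/16, which is the last day of the consultation period.
The date cancellation becomes effective: 60 calendar days after 2030/06/16 is 2030/08/15.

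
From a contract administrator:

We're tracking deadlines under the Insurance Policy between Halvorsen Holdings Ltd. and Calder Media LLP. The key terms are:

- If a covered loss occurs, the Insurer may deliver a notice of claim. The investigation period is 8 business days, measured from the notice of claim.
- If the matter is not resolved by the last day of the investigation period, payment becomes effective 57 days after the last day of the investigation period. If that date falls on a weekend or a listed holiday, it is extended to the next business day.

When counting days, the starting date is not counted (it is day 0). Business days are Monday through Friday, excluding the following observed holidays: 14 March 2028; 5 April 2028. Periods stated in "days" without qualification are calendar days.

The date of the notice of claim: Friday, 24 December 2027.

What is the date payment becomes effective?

2 March 2028

The last day of the investigation period: counting 8 business days from Friday, 24 December 2027 (Dec 27, Dec 28, Dec 29, Dec 30, Dec 31, Jan 3, Jan 4, Jan 5, skipping weekends) reaches Wednesday, 5 January 2028.
Adding 57 calendar days to 5 January 2028 gives 2 March 2028, which is the date payment becomes effective. 2 March 2028 is a Thursday and is not a listed holiday, so no roll-forward applies.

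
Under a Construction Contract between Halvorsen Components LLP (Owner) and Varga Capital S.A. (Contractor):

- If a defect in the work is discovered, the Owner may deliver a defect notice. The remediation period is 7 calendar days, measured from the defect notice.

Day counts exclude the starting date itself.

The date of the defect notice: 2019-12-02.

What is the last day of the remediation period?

2019-12-09

The last day of the remediation period: 2019-12-02 + 7 days = 2019-12-09.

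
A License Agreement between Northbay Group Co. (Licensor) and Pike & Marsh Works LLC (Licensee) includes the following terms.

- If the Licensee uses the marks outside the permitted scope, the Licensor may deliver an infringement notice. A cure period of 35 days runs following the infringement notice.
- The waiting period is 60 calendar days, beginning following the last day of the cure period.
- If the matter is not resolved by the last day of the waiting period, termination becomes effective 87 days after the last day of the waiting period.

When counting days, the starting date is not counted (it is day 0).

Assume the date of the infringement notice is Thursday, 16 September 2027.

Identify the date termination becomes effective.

16 March 2028

The last day of the cure period: 35 calendar days after 16 September 2027 is 21 October 2027.
The last day of the waiting period: 60 calendar days after 21 October 2027 is 20 December 2027.
The date termination becomes effective: 20 December 2027 + 87 days = 16 March 2028.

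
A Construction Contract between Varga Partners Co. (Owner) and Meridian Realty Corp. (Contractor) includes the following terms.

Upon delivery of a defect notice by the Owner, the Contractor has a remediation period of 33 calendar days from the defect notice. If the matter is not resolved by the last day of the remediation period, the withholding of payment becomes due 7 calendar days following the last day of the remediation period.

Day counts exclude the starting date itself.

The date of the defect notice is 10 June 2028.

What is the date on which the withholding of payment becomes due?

20 July 2028

Adding 33 calendar days to 10 June 2028 gives 13 July 2028, which is the last day of the remediation period.
Adding 7 calendar days to 13 July 2028 gives 20 July 2028, which is the date on which the withholding of payment becomes due.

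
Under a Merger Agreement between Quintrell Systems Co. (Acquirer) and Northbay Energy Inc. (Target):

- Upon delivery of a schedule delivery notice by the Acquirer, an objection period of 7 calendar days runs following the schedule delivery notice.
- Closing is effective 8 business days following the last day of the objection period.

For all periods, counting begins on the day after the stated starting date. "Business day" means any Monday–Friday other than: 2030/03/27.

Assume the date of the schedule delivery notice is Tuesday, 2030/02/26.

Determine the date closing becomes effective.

The last day of the objection period: 2030/02/26 + 7 days = 2030/03/05.
The date closing becomes effective: 8 business days after Tuesday, 2030/03/05, skipping weekends — Mar 6, Mar 7, Mar 8, Mar 11, Mar 12, Mar 13, Mar 14, Mar 15 — lands on Friday, 2030/03/15.

2030/03/15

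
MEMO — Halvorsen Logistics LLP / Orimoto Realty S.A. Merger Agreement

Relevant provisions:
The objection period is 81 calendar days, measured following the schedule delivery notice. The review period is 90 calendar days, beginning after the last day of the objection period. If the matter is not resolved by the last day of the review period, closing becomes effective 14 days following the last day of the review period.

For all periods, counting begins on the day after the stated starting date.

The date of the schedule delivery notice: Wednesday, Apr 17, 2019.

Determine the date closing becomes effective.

Oct 19, 2019

The last day of the objection period: 81 calendar days after Apr 17, 2019 is Jul 7, 2019.
The last day of the review period: Jul 7, 2019 + 90 days = Oct 5, 2019.
The date closing becomes effective: 14 calendar days after Oct 5, 2019 is Oct 19, 2019.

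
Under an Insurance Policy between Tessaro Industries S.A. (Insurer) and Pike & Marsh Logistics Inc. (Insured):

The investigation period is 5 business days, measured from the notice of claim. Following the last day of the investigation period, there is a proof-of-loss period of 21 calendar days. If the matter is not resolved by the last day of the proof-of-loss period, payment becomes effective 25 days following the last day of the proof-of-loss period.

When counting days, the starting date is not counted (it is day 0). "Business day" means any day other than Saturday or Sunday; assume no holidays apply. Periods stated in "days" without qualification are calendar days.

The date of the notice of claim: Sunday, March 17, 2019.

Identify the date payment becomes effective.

From Sunday, March 17, 2019, 5 business days (Mar 18, Mar 19, Mar 20, Mar 21, Mar 22, skipping weekends) brings us to Friday, March 22, 2019, which is the last day of the investigation period.
The last day of the proof-of-loss period: March 22, 2019 + 21 days = April 12, 2019.
The date payment becomes effective: April 12, 2019 + 25 days = May 7, 2019.

May 7, 2019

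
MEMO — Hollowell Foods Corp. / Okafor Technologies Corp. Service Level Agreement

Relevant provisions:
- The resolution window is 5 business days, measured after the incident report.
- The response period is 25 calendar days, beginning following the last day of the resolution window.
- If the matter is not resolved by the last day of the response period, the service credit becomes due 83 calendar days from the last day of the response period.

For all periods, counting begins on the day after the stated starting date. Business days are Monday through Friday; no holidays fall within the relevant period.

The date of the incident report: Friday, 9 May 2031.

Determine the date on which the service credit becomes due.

1 September 2031

The last day of the resolution window: 5 business days after Friday, 9 May 2031, skipping weekends — May 12, May 13, May 14, May 15, May 16 — lands on Friday, 16 May 2031.
The last day of the response period: 25 calendar days after 16 May 2031 is 10 June 2031.
The date on which the service credit becomes due: 10 June 2031 + 83 days = 1 September 2031.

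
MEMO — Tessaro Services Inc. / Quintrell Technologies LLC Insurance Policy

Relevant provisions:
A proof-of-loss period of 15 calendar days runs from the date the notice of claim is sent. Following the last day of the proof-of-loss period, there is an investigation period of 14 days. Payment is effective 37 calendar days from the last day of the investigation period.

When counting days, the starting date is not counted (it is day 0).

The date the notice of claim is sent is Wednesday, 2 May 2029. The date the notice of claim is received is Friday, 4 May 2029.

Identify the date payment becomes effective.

The last day of the proof-of-loss period: 2 May 2029 + 15 days = 17 May 2029.
Adding 14 calendar days to 17 May 2029 gives 31 May 2029, which is the last day of the investigation period.
Adding 37 calendar days to 31 May 2029 gives 7 July 2029, which is the date payment becomes effective.

7 July 2029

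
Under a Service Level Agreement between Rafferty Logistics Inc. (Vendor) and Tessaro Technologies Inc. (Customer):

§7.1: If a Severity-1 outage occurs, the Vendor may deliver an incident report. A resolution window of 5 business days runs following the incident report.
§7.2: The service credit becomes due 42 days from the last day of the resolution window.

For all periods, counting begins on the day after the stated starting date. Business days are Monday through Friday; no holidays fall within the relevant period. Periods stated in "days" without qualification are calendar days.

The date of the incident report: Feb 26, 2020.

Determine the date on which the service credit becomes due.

Apr 15, 2020

The last day of the resolution window: counting 5 business days from Wednesday, Feb 26, 2020 (Feb 27, Feb 28, Mar 2, Mar 3, Mar 4, skipping weekends) reaches Wednesday, Mar 4, 2020.
The date on which the service credit becomes due: 42 calendar days after Mar 4, 2020 is Apr 15, 2020.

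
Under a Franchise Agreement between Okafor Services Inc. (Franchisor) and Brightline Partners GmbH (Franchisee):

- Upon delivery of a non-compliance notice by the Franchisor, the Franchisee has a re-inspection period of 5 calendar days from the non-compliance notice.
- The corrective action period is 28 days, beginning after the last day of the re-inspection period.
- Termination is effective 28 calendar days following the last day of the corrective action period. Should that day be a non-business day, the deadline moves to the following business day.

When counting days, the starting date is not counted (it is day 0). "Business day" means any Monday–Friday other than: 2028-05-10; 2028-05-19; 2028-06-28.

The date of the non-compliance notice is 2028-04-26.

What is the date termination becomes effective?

The last day of the re-inspection period: 5 calendar days after 2028-04-26 is 2028-05-01.
Adding 28 calendar days to 2028-05-01 gives 2028-05-29, which is the last day of the corrective action period.
The date termination becomes effective: 2028-05-29 + 28 days = 2028-06-26. 2028-06-26 is a Monday and is not a listed holiday, so no roll-forward applies.

2028-06-26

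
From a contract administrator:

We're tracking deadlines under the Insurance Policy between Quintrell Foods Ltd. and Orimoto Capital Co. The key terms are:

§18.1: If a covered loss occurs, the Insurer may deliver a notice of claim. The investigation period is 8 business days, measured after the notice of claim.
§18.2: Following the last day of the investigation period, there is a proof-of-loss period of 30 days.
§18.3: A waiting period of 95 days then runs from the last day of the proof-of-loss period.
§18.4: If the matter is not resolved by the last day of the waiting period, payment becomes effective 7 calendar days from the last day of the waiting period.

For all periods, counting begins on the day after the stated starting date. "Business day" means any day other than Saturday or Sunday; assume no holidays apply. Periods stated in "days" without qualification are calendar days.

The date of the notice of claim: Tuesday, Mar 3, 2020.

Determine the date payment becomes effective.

Jul 23, 2020

From Tuesday, Mar 3, 2020, 8 business days (Mar 4, Mar 5, Mar 6, Mar 9, Mar 10, Mar 11, Mar 12, Mar 13, skipping weekends) brings us to Friday, Mar 13, 2020, which is the last day of the investigation period.
Adding 30 calendar days to Mar 13, 2020 gives Apr 12, 2020, which is the last day of the proof-of-loss period.
The last day of the waiting period: 95 calendar days after Apr 12, 2020 is Jul 16, 2020.
The date payment becomes effective: Jul 16, 2020 + 7 days = Jul 23, 2020.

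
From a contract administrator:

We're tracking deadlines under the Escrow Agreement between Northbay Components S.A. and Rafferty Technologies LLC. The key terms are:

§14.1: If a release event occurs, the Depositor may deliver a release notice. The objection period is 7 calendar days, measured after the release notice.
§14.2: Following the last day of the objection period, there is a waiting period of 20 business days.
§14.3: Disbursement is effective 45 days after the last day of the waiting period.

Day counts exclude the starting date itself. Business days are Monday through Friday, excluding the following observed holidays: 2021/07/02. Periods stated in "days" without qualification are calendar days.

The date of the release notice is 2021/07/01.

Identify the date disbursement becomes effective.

2021/09/19

The last day of the objection period: 7 calendar days after 2021/07/01 is 2021/07/08.
The last day of the waiting period: 20 business days after Thursday, 2021/07/08, skipping weekends — Jul 9, Jul 12, Jul 13, Jul 14, …, Aug 3, Aug 4, Aug 5 — lands on Thursday, 2021/08/05.
Adding 45 calendar days to 2021/08/05 gives 2021/09/19, which is the date disbursement becomes effective.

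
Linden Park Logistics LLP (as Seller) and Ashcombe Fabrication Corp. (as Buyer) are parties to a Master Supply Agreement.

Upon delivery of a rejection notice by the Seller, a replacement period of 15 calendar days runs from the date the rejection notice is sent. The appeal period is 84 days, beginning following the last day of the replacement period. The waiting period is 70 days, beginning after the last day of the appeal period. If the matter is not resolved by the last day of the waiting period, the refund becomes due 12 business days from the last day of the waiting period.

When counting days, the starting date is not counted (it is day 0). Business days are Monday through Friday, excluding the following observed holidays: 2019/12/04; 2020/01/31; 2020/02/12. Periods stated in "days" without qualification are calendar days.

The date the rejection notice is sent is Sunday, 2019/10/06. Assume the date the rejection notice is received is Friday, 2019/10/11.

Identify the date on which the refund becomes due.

The last day of the replacement period: 2019/10/06 + 15 days = 2019/10/21.
The last day of the appeal period: 84 calendar days after 2019/10/21 is 2020/01/13.
Adding 70 calendar days to 2020/01/13 gives 2020/03/23, which is the last day of the waiting period.
From Monday, 2020/03/23, 12 business days (Mar 24, Mar 25, Mar 26, Mar 27, …, Apr 6, Apr 7, Apr 8, skipping weekends) brings us to Wednesday, 2020/04/08, which is the date on which the refund becomes due.

2020/04/08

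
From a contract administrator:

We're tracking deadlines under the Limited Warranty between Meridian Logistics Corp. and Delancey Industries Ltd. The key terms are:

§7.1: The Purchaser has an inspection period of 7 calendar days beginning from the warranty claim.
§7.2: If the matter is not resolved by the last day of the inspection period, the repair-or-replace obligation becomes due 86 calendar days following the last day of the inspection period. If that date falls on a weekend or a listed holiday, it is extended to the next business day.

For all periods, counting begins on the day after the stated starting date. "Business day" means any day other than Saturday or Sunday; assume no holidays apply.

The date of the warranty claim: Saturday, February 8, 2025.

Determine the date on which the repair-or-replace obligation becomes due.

The last day of the inspection period: 7 calendar days after February 8, 2025 is February 15, 2025.
The date on which the repair-or-replace obligation becomes due: February 15, 2025 + 86 days = May 12, 2025. May 12, 2025 is a Monday, so no roll-forward applies.

May 12, 2025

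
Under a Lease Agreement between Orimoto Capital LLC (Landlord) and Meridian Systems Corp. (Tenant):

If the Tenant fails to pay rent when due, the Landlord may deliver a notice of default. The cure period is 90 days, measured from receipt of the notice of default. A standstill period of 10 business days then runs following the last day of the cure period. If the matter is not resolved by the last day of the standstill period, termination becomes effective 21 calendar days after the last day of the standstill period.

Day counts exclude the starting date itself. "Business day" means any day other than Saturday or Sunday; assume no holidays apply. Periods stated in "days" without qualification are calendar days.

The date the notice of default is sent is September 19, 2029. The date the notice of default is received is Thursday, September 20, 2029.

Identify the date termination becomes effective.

The last day of the cure period: September 20, 2029 + 90 days = December 19, 2029.
The last day of the standstill period: counting 10 business days from Wednesday, December 19, 2029 (Dec 20, Dec 21, Dec 24, Dec 25, Dec 26, Dec 27, Dec 28, Dec 31, Jan 1, Jan 2, skipping weekends) reaches Wednesday, January 2, 2030.
The date termination becomes effective: 21 calendar days after January 2, 2030 is January 23, 2030.

January 23, 2030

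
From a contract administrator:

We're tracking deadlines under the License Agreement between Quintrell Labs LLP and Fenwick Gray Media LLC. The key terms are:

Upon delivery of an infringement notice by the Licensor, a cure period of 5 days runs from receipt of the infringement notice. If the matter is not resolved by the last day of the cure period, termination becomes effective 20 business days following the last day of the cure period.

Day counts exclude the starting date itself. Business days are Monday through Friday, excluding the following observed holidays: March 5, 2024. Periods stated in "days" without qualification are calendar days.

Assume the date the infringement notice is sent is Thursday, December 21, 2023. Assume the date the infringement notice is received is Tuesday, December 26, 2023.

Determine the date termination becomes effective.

January 26, 2024

The last day of the cure period: December 26, 2023 + 5 days = December 31, 2023.
From Sunday, December 31, 2023, 20 business days (Jan 1, Jan 2, Jan 3, Jan 4, …, Jan 24, Jan 25, Jan 26, skipping weekends) brings us to Friday, January 26, 2024, which is the date termination becomes effective.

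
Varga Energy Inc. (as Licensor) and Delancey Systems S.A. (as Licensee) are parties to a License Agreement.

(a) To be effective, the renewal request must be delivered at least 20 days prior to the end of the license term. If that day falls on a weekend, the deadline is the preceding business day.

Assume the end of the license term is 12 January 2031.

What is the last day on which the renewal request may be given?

12 January 2031 minus 20 days is 23 December 2030. That is a Monday, so no adjustment is needed.

23 December 2030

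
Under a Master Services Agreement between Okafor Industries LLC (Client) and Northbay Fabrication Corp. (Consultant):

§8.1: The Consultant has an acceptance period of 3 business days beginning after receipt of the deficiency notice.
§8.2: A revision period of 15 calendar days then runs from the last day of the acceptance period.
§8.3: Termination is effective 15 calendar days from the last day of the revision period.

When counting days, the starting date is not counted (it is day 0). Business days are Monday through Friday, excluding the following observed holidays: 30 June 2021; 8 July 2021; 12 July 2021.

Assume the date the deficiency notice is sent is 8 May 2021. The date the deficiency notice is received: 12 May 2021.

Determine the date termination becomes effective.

From Wednesday, 12 May 2021, 3 business days (May 13, May 14, May 17, skipping weekends) brings us to Monday, 17 May 2021, which is the last day of the acceptance period.
Adding 15 calendar days to 17 May 2021 gives 1 June 2021, which is the last day of the revision period.
Adding 15 calendar days to 1 June 2021 gives 16 June 2021, which is the date termination becomes effective.

16 June 2021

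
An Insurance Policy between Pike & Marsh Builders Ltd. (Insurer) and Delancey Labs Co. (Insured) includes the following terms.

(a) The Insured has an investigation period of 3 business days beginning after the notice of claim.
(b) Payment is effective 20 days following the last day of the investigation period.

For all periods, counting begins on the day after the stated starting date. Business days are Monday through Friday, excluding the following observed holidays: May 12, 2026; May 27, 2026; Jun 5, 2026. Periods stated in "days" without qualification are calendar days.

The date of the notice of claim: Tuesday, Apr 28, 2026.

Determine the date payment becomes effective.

From Tuesday, Apr 28, 2026, 3 business days (Apr 29, Apr 30, May 1, skipping weekends) brings us to Friday, May 1, 2026, which is the last day of the investigation period.
Adding 20 calendar days to May 1, 2026 gives May 21, 2026, which is the date payment becomes effective.

May 21, 2026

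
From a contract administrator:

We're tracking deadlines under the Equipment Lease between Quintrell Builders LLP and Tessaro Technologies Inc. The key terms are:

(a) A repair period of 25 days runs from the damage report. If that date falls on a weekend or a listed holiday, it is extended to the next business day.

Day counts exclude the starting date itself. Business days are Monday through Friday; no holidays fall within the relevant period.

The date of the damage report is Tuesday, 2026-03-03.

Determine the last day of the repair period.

2026-03-30

The last day of the repair period: 2026-03-03 + 25 days = 2026-03-28. That falls on a Saturday, so it rolls to the next business day, Monday, 2026-03-30.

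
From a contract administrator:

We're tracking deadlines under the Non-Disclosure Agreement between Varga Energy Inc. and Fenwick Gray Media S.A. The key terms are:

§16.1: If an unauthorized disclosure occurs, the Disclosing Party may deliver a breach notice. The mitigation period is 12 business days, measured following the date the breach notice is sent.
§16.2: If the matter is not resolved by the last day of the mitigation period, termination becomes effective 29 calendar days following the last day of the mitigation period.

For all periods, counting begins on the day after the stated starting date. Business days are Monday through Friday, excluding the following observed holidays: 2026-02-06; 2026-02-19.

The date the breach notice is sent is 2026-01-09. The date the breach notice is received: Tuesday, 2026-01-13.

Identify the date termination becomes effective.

2026-02-25

The last day of the mitigation period: counting 12 business days from Friday, 2026-01-09 (Jan 12, Jan 13, Jan 14, Jan 15, …, Jan 23, Jan 26, Jan 27, skipping weekends) reaches Tuesday, 2026-01-27.
Adding 29 calendar days to 2026-01-27 gives 2026-02-25, which is the date termination becomes effective.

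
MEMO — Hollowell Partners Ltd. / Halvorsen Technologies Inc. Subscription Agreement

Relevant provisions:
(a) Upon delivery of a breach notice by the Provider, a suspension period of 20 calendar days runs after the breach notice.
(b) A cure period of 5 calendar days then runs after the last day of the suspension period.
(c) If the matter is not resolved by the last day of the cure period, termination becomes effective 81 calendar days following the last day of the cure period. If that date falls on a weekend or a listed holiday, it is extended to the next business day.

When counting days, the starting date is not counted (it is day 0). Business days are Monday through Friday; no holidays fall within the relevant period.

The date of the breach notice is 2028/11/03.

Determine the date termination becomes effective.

2029/02/19

The last day of the suspension period: 20 calendar days after 2028/11/03 is 2028/11/23.
The last day of the cure period: 5 calendar days after 2028/11/23 is 2028/11/28.
The date termination becomes effective: 81 calendar days after 2028/11/28 is 2029/02/17. That falls on a Saturday, so it rolls to the next business day, Monday, 2029/02/19.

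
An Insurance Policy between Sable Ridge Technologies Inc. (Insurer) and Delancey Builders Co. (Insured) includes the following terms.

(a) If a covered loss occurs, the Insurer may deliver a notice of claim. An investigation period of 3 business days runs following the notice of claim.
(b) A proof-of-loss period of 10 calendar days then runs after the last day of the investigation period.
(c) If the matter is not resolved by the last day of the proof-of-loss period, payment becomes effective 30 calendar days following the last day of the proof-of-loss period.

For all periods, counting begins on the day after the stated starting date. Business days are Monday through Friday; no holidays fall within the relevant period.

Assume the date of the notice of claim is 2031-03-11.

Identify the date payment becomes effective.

The last day of the investigation period: counting 3 business days from Tuesday, 2031-03-11 (Mar 12, Mar 13, Mar 14, skipping weekends) reaches Friday, 2031-03-14.
The last day of the proof-of-loss period: 10 calendar days after 2031-03-14 is 2031-03-24.
Adding 30 calendar days to 2031-03-24 gives 2031-04-23, which is the date payment becomes effective.

2031-04-23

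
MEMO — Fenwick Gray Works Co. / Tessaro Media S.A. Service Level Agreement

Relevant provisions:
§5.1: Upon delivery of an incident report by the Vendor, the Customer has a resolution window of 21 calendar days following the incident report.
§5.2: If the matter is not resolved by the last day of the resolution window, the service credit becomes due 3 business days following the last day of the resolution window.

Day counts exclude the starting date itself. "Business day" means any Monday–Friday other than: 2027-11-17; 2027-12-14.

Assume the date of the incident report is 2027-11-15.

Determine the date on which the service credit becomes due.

The last day of the resolution window: 2027-11-15 + 21 days = 2027-12-06.
The date on which the service credit becomes due: counting 3 business days from Monday, 2027-12-06 (Dec 7, Dec 8, Dec 9, skipping weekends) reaches Thursday, 2027-12-09.

2027-12-09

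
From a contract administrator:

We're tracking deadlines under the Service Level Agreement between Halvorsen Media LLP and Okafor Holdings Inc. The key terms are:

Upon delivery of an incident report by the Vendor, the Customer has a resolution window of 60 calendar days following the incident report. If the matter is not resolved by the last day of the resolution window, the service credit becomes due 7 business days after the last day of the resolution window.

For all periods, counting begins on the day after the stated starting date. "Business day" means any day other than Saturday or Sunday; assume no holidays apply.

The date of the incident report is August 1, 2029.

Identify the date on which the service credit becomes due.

October 9, 2029

Adding 60 calendar days to August 1, 2029 gives September 30, 2029, which is the last day of the resolution window.
The date on which the service credit becomes due: counting 7 business days from Sunday, September 30, 2029 (Oct 1, Oct 2, Oct 3, Oct 4, Oct 5, Oct 8, Oct 9, skipping weekends) reaches Tuesday, October 9, 2029.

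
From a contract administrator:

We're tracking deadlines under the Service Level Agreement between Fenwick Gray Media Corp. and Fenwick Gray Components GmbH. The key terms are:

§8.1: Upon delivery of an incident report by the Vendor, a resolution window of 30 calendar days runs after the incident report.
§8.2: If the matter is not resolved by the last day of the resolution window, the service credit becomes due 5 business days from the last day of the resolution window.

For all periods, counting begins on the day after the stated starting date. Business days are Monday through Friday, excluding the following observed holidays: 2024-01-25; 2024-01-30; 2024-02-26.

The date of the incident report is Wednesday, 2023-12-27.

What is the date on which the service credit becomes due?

2024-02-05

Adding 30 calendar days to 2023-12-27 gives 2024-01-26, which is the last day of the resolution window.
The date on which the service credit becomes due: 5 business days after Friday, 2024-01-26, skipping weekends and the listed holiday on Jan 30 — Jan 29, Jan 31, Feb 1, Feb 2, Feb 5 — lands on Monday, 2024-02-05.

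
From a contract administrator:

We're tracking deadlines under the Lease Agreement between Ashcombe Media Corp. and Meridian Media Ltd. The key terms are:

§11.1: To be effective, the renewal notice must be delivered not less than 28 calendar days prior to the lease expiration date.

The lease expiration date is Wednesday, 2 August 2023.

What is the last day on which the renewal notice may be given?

5 July 2023

2 August 2023 minus 28 days is 5 July 2023.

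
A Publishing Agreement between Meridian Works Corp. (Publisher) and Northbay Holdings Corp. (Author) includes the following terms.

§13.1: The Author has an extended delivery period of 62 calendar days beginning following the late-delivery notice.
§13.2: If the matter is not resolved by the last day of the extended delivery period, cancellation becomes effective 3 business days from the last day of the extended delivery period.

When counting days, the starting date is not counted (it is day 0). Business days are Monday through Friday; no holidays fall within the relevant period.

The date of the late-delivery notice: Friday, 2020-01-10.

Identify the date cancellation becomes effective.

2020-03-17

Adding 62 calendar days to 2020-01-10 gives 2020-03-12, which is the last day of the extended delivery period.
The date cancellation becomes effective: 3 business days after Thursday, 2020-03-12, skipping weekends — Mar 13, Mar 16, Mar 17 — lands on Tuesday, 2020-03-17.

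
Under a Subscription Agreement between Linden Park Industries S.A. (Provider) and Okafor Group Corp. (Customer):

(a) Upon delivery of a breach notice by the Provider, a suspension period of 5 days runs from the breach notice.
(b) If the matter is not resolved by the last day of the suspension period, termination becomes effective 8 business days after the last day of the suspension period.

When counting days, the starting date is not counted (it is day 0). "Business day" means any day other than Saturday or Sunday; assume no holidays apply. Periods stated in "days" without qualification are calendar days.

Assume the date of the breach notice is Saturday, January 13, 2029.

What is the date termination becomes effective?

Adding 5 calendar days to January 13, 2029 gives January 18, 2029, which is the last day of the suspension period.
The date termination becomes effective: counting 8 business days from Thursday, January 18, 2029 (Jan 19, Jan 22, Jan 23, Jan 24, Jan 25, Jan 26, Jan 29, Jan 30, skipping weekends) reaches Tuesday, January 30, 2029.

January 30, 2029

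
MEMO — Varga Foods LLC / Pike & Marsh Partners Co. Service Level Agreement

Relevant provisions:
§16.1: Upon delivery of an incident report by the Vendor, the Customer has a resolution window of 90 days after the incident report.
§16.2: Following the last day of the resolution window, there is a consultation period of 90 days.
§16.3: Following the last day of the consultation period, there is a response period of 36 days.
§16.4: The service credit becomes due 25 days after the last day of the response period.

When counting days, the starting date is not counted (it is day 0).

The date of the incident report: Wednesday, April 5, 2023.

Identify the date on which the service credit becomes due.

The last day of the resolution window: April 5, 2023 + 90 days = July 4, 2023.
The last day of the consultation period: July 4, 2023 + 90 days = October 2, 2023.
The last day of the response period: 36 calendar days after October 2, 2023 is November 7, 2023.
The date on which the service credit becomes due: 25 calendar days after November 7, 2023 is December 2, 2023.

December 2, 2023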